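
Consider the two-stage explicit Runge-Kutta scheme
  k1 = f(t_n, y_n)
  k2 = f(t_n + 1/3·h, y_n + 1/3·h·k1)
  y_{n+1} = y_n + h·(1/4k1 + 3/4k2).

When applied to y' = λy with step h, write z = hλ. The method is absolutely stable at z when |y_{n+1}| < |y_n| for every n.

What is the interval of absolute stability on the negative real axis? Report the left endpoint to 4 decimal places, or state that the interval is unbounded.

Set f=λy, z=hλ:
  k1=λy_n ⇒ h·k1=z·y_n;  k2=λ(1+1/3z)y_n ⇒ h·k2=z(1+1/3z)y_n
  y_{n+1}/y_n = 1 + 1/4z + 3/4z(1+1/3z) = 1 + z + 1/4z²
  so R(z) = 1 + z + 1/4z².

Solve |R(x)|<1 on ℝ⁻.
x=-0.49: |R|=0.5700
R=1: x+1/4x²=0 ⇒ x=−4=-4.0000; min R=1−1/(4·1/4)=0.0000>−1
Confirm numerically:
  x=-3.432: |R|=0.51266 <1
  x=-2.462: |R|=0.05336 <1
  x=-2.360: |R|=0.03240 <1
  x=-4.335: |R|=1.36306 >1
  x=-4.199: |R|=1.20890 >1
  x=-4.161: |R|=1.16748 >1
Stable set (-4.0000, 0).

z∈(-4.0000,0).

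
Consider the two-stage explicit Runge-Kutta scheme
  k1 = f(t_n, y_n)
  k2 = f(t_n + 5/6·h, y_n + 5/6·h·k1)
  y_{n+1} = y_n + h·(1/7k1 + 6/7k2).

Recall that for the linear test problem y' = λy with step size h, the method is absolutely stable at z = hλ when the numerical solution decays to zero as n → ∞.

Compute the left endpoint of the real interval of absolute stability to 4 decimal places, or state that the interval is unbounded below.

Test eqn y'=λy, z=hλ:
  k1=λy_n ⇒ h·k1=z·y_n;  k2=λ(1+5/6z)y_n ⇒ h·k2=z(1+5/6z)y_n
  y_{n+1}/y_n = 1 + 1/7z + 6/7z(1+5/6z) = 1 + z + 5/7z²
  so R(z) = 1 + z + 5/7z².

Solve |R(x)|<1 on ℝ⁻.
x=-1.73: |R|=1.4078
R=1: x+5/7x²=0 ⇒ x=−7/5=-1.4000; min R=1−1/(4·5/7)=0.6500>−1
Confirm numerically:
  x=-1.268: |R|=0.88045 <1
  x=-1.167: |R|=0.80578 <1
  x=-0.943: |R|=0.69218 <1
  x=-0.881: |R|=0.67340 <1
  x=-1.932: |R|=1.73416 >1
  x=-1.917: |R|=1.70792 >1
  x=-1.650: |R|=1.29464 >1
Stable set (-1.4000, 0).

z* = -1.4000.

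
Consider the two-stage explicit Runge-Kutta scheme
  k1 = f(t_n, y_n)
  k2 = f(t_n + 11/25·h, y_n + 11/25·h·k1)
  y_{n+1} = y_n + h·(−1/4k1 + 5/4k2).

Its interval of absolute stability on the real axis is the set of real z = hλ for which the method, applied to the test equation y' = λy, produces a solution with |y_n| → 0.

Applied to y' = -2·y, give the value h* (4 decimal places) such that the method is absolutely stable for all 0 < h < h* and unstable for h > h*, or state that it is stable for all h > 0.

Test eqn y'=λy, z=hλ:
  k1=λy_n ⇒ h·k1=z·y_n;  k2=λ(1+11/25z)y_n ⇒ h·k2=z(1+11/25z)y_n
  y_{n+1}/y_n = 1 − 1/4z + 5/4z(1+11/25z) = 1 + z + 11/20z²
  R(z) = 1 + z + 11/20z².

Boundary: |R(x)|=1, x<0.
x=-1.29: |R|=0.6253
R=1: x+11/20x²=0 ⇒ x=−20/11=-1.8182; min R=1−1/(4·11/20)=0.5455>−1
Confirm numerically:
  x=-1.704: |R|=0.89299 <1
  x=-1.399: |R|=0.67746 <1
  x=-0.760: |R|=0.55768 <1
  x=-2.262: |R|=1.55215 >1
  x=-2.212: |R|=1.47912 >1
Interval (-1.8182, 0).

(-1.8182,0); λ=-2 ⇒ h* = (20/11)/2 = 0.9091.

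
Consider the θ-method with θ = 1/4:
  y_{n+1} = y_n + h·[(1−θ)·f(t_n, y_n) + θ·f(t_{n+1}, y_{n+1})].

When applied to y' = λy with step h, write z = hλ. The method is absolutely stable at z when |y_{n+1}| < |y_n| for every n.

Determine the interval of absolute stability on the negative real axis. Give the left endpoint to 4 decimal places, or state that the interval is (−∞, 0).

Set f=λy, z=hλ:
  y_{n+1} = y_n + z·[3/4·y_n + 1/4·y_{n+1}] ⇒ (1 − 1/4z)y_{n+1} = (1 + 3/4z)y_n
  ⇒ R(z) = (1 + 3/4z)/(1 − 1/4z).

Boundary: |R(x)|=1, x<0.
x=-1.61: |R|=0.1480
R=−1: 1+3/4x = −1+1/4x ⇒ -1/2x=2 ⇒ x=2/(-1/2)=-4.0000
Confirm numerically:
  x=-3.245: |R|=0.79158 <1
  x=-2.991: |R|=0.71134 <1
  x=-2.552: |R|=0.55800 <1
  x=-2.369: |R|=0.48783 <1
  x=-4.176: |R|=1.04305 >1
  x=-4.093: |R|=1.02298 >1
Stable set (-4.0000, 0).

z∈(-4.0000,0).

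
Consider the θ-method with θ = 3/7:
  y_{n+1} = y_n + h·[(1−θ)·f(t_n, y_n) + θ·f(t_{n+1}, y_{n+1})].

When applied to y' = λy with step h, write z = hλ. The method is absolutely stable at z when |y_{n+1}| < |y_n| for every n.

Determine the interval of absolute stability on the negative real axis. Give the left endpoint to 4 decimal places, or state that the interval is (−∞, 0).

Set f=λy, z=hλ:
  y_{n+1} = y_n + z·[4/7·y_n + 3/7·y_{n+1}] ⇒ (1 − 3/7z)y_{n+1} = (1 + 4/7z)y_n
  so R(z) = (1 + 4/7z)/(1 − 3/7z).

Need |R(x)|<1, x<0.
x=-1.1: |R|=0.2524
R=−1: 1+4/7x = −1+3/7x ⇒ -1/7x=2 ⇒ x=2/(-1/7)=-14.0000
Confirm numerically:
  x=-13.929: |R|=0.99854 <1
  x=-12.752: |R|=0.97242 <1
  x=-11.496: |R|=0.93965 <1
  x=-14.588: |R|=1.01158 >1
  x=-14.039: |R|=1.00079 >1
Interval (-14.0000, 0).

z∈(-14.0000,0).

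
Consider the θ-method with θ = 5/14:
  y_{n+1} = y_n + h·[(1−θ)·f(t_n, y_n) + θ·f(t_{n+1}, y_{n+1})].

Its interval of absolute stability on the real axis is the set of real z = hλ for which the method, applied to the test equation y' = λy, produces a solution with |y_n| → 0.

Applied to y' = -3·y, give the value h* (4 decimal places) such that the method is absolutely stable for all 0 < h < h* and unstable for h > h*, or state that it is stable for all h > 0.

With y'=λy (z=hλ):
  y_{n+1} = y_n + z·[9/14·y_n + 5/14·y_{n+1}] ⇒ (1 − 5/14z)y_{n+1} = (1 + 9/14z)y_n
  ⇒ R(z) = (1 + 9/14z)/(1 − 5/14z).

Boundary: |R(x)|=1, x<0.
x=-1.32: |R|=0.1029
R=−1: 1+9/14x = −1+5/14x ⇒ -2/7x=2 ⇒ x=2/(-2/7)=-7.0000
Confirm numerically:
  x=-6.067: |R|=0.91582 <1
  x=-4.645: |R|=0.74694 <1
  x=-4.319: |R|=0.69872 <1
  x=-3.590: |R|=0.57308 <1
  x=-7.551: |R|=1.04259 >1
  x=-7.143: |R|=1.01151 >1
  x=-7.063: |R|=1.00511 >1
So |R|<1 on (-7.0000, 0).

(-7.0000,0); λ=-3 ⇒ h* = (7)/3 = 2.3333.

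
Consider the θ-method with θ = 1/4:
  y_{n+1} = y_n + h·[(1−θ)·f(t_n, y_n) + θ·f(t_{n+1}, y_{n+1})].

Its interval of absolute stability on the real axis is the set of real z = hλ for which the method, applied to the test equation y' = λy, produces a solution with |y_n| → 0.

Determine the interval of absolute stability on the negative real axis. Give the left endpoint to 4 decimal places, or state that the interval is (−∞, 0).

(-4.0000, 0).

Set f=λy, z=hλ:
  y_{n+1} = y_n + z·[3/4·y_n + 1/4·y_{n+1}] ⇒ (1 − 1/4z)y_{n+1} = (1 + 3/4z)y_n
  R(z) = (1 + 3/4z)/(1 − 1/4z).

Solve |R(x)|<1 on ℝ⁻.
x=-0.87: |R|=0.2854
R=−1: 1+3/4x = −1+1/4x ⇒ -1/2x=2 ⇒ x=2/(-1/2)=-4.0000
Confirm numerically:
  x=-3.922: |R|=0.98031 <1
  x=-3.645: |R|=0.90713 <1
  x=-2.485: |R|=0.53277 <1
  x=-4.584: |R|=1.13607 >1
  x=-4.458: |R|=1.10830 >1
  x=-4.100: |R|=1.02469 >1
So |R|<1 on (-4.0000, 0).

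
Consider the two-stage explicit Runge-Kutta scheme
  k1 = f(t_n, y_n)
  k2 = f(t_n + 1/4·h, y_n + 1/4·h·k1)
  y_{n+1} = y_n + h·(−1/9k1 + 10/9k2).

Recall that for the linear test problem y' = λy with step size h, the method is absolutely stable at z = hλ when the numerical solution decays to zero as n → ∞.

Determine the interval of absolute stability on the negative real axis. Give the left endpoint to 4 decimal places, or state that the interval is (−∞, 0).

Test eqn y'=λy, z=hλ:
  k1=λy_n ⇒ h·k1=z·y_n;  k2=λ(1+1/4z)y_n ⇒ h·k2=z(1+1/4z)y_n
  y_{n+1}/y_n = 1 − 1/9z + 10/9z(1+1/4z) = 1 + z + 5/18z²
  Hence R(z) = 1 + z + 5/18z².

Boundary: |R(x)|=1, x<0.
x=-1.25: |R|=0.1840
R=1: x+5/18x²=0 ⇒ x=−18/5=-3.6000; min R=1−1/(4·5/18)=0.1000>−1
Confirm numerically:
  x=-2.598: |R|=0.27689 <1
  x=-2.461: |R|=0.22137 <1
  x=-1.564: |R|=0.11547 <1
  x=-3.988: |R|=1.42982 >1
  x=-3.716: |R|=1.11974 >1
  x=-3.694: |R|=1.09645 >1
So |R|<1 on (-3.6000, 0).

z∈(-3.6000,0).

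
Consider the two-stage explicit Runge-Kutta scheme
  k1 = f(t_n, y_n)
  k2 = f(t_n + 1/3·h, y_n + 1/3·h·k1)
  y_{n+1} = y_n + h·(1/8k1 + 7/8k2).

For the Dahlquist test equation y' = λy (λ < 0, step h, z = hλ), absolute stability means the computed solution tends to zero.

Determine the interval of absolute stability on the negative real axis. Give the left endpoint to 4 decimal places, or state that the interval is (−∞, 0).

Test eqn y'=λy, z=hλ:
  k1=λy_n ⇒ h·k1=z·y_n;  k2=λ(1+1/3z)y_n ⇒ h·k2=z(1+1/3z)y_n
  y_{n+1}/y_n = 1 + 1/8z + 7/8z(1+1/3z) = 1 + z + 7/24z²
  Hence R(z) = 1 + z + 7/24z².

Need |R(x)|<1, x<0.
x=-1.75: |R|=0.1432
R=1: x+7/24x²=0 ⇒ x=−24/7=-3.4286; min R=1−1/(4·7/24)=0.1429>−1
Confirm numerically:
  x=-3.303: |R|=0.87903 <1
  x=-1.688: |R|=0.14306 <1
  x=-1.394: |R|=0.17278 <1
  x=-3.720: |R|=1.31620 >1
  x=-3.643: |R|=1.22784 >1
  x=-3.616: |R|=1.19767 >1
So |R|<1 on (-3.4286, 0).

z∈(-3.4286,0).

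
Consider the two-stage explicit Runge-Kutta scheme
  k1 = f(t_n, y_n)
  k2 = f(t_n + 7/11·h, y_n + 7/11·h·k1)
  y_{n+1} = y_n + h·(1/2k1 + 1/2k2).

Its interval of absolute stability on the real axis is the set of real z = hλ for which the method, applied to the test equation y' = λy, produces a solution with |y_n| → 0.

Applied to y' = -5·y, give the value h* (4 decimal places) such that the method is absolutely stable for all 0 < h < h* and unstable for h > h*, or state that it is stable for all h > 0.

Set f=λy, z=hλ:
  k1=λy_n ⇒ h·k1=z·y_n;  k2=λ(1+7/11z)y_n ⇒ h·k2=z(1+7/11z)y_n
  y_{n+1}/y_n = 1 + 1/2z + 1/2z(1+7/11z) = 1 + z + 7/22z²
  Hence R(z) = 1 + z + 7/22z².

Find x<0 with |R(x)|<1.
x=-0.32: |R|=0.7126
R=1: x+7/22x²=0 ⇒ x=−22/7=-3.1429; min R=1−1/(4·7/22)=0.2143>−1
Confirm numerically:
  x=-3.063: |R|=0.92217 <1
  x=-2.865: |R|=0.74671 <1
  x=-2.619: |R|=0.56346 <1
  x=-1.493: |R|=0.21624 <1
  x=-3.728: |R|=1.69409 >1
  x=-3.188: |R|=1.04579 >1
Stable set (-3.1429, 0).

(-3.1429,0); λ=-5 ⇒ h* = (22/7)/5 = 0.6286.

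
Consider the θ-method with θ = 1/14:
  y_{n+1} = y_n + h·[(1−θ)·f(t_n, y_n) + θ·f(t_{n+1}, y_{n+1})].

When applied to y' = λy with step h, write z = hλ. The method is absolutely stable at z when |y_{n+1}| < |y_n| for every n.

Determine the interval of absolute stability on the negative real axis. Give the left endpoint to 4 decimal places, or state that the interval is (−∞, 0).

(-2.3333, 0).

On y'=λy, z=hλ:
  y_{n+1} = y_n + z·[13/14·y_n + 1/14·y_{n+1}] ⇒ (1 − 1/14z)y_{n+1} = (1 + 13/14z)y_n
  Hence R(z) = (1 + 13/14z)/(1 − 1/14z).

Find x<0 with |R(x)|<1.
x=-1.62: |R|=0.4520
R=−1: 1+13/14x = −1+1/14x ⇒ -6/7x=2 ⇒ x=2/(-6/7)=-2.3333
Confirm numerically:
  x=-2.155: |R|=0.86753 <1
  x=-1.840: |R|=0.62626 <1
  x=-1.623: |R|=0.45439 <1
  x=-1.258: |R|=0.15428 <1
  x=-2.896: |R|=1.39962 >1
  x=-2.434: |R|=1.07351 >1
  x=-2.403: |R|=1.05097 >1
Interval (-2.3333, 0).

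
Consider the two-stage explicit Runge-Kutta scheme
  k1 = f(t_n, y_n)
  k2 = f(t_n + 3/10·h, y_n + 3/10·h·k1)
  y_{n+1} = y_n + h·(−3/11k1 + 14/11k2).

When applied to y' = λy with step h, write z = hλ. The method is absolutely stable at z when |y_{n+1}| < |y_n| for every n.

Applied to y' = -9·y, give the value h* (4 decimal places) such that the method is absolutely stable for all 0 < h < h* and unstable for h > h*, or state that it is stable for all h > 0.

(-2.6190,0); λ=-9 ⇒ h* = (55/21)/9 = 0.2910.

On y'=λy, z=hλ:
  k1=λy_n ⇒ h·k1=z·y_n;  k2=λ(1+3/10z)y_n ⇒ h·k2=z(1+3/10z)y_n
  y_{n+1}/y_n = 1 − 3/11z + 14/11z(1+3/10z) = 1 + z + 21/55z²
  Hence R(z) = 1 + z + 21/55z².

Boundary: |R(x)|=1, x<0.
x=-1.26: |R|=0.3462
R=1: x+21/55x²=0 ⇒ x=−55/21=-2.6190; min R=1−1/(4·21/55)=0.3452>−1
Confirm numerically:
  x=-2.257: |R|=0.68800 <1
  x=-1.892: |R|=0.47478 <1
  x=-1.784: |R|=0.43120 <1
  x=-3.164: |R|=1.65834 >1
  x=-2.970: |R|=1.39798 >1
Interval (-2.6190, 0).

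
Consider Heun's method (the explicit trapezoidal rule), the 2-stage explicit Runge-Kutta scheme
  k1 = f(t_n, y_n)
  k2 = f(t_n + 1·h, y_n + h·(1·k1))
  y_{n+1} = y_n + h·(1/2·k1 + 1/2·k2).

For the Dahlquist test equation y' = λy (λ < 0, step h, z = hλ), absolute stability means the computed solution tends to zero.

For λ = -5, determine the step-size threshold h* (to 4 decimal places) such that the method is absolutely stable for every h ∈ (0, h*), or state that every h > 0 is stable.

(-2.0000,0); λ=-5 ⇒ h* = 0.4000.

With y'=λy (z=hλ):
  order 2, 2-stage ⇒ R(z)=1+z+z^2/2
  (e.g. R(-0.87)=0.50845, |R|=0.50845)

Boundary: |R(x)|=1, x<0.
x=-0.87: |R|=0.5085
|R(-2.05)|=1.0512 |R(-0.8)|=0.5200 |R(-0.54)|=0.6058
Bisect:
  x_lo=-2.8284 |R|=2.1714  x_hi=-0.2703 |R|=0.7663
  mid=-1.54931 |R|=0.65087 →hi
  mid=-2.18883 |R|=1.20666 →lo
  mid=-1.86907 |R|=0.87764 →hi
  mid=-2.02895 |R|=1.02937 →lo
  mid=-1.94901 |R|=0.95031 →hi
  mid=-1.98898 |R|=0.98904 →hi
  mid=-2.00897 |R|=1.00901 →lo
  mid=-1.99897 |R|=0.99897 →hi
  mid=-2.00397 |R|=1.00398 →lo
  ...
  [-2.00007,-1.99991] ⇒ x*=-2.0000
Interval (-2.0000, 0).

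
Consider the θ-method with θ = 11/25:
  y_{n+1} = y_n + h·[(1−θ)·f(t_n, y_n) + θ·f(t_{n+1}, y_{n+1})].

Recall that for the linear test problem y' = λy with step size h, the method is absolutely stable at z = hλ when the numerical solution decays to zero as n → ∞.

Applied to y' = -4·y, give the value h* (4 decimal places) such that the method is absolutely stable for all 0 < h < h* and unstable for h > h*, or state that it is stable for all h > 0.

(-16.6667,0); λ=-4 ⇒ h* = (50/3)/4 = 4.1667.

On y'=λy, z=hλ:
  y_{n+1} = y_n + z·[14/25·y_n + 11/25·y_{n+1}] ⇒ (1 − 11/25z)y_{n+1} = (1 + 14/25z)y_n
  R(z) = (1 + 14/25z)/(1 − 11/25z).

Solve |R(x)|<1 on ℝ⁻.
x=-0.61: |R|=0.5191
R=−1: 1+14/25x = −1+11/25x ⇒ -3/25x=2 ⇒ x=2/(-3/25)=-16.6667
Confirm numerically:
  x=-9.640: |R|=0.83913 <1
  x=-9.402: |R|=0.83029 <1
  x=-7.518: |R|=0.74516 <1
  x=-17.139: |R|=1.00664 >1
  x=-17.050: |R|=1.00541 >1
  x=-16.863: |R|=1.00280 >1
So |R|<1 on (-16.6667, 0).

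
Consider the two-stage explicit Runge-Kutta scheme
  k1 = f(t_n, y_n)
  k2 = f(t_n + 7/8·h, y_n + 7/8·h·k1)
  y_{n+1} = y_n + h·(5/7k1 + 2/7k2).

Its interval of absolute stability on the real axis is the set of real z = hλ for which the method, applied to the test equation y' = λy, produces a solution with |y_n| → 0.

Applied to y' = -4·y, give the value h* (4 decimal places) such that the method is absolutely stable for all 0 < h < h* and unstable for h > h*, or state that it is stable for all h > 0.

(-4.0000,0); λ=-4 ⇒ h* = (4)/4 = 1.0000.

On y'=λy, z=hλ:
  k1=λy_n ⇒ h·k1=z·y_n;  k2=λ(1+7/8z)y_n ⇒ h·k2=z(1+7/8z)y_n
  y_{n+1}/y_n = 1 + 5/7z + 2/7z(1+7/8z) = 1 + z + 1/4z²
  Hence R(z) = 1 + z + 1/4z².

Solve |R(x)|<1 on ℝ⁻.
x=-0.71: |R|=0.4160
R=1: x+1/4x²=0 ⇒ x=−4=-4.0000; min R=1−1/(4·1/4)=0.0000>−1
Confirm numerically:
  x=-3.729: |R|=0.74736 <1
  x=-3.457: |R|=0.53071 <1
  x=-2.477: |R|=0.05688 <1
  x=-4.538: |R|=1.61036 >1
  x=-4.165: |R|=1.17181 >1
Interval (-4.0000, 0).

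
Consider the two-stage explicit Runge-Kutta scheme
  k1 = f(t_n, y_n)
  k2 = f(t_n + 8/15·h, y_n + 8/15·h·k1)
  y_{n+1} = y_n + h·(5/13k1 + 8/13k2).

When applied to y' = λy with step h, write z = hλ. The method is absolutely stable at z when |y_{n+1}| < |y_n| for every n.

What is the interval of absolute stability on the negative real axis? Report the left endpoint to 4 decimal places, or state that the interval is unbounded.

With y'=λy (z=hλ):
  k1=λy_n ⇒ h·k1=z·y_n;  k2=λ(1+8/15z)y_n ⇒ h·k2=z(1+8/15z)y_n
  y_{n+1}/y_n = 1 + 5/13z + 8/13z(1+8/15z) = 1 + z + 64/195z²
  ⇒ R(z) = 1 + z + 64/195z².

Find x<0 with |R(x)|<1.
x=-1.55: |R|=0.2385
R=1: x+64/195x²=0 ⇒ x=−195/64=-3.0469; min R=1−1/(4·64/195)=0.2383>−1
Confirm numerically:
  x=-2.916: |R|=0.87475 <1
  x=-2.371: |R|=0.47405 <1
  x=-1.843: |R|=0.27180 <1
  x=-3.316: |R|=1.29290 >1
  x=-3.097: |R|=1.05095 >1
  x=-3.069: |R|=1.02229 >1
So |R|<1 on (-3.0469, 0).

z∈(-3.0469,0).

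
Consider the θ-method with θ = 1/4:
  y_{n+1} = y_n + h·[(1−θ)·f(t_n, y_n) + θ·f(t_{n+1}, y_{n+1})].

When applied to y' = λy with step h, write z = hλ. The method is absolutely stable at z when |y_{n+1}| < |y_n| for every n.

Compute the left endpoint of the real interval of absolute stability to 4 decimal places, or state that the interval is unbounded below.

left endpoint -4.0000.

With y'=λy (z=hλ):
  y_{n+1} = y_n + z·[3/4·y_n + 1/4·y_{n+1}] ⇒ (1 − 1/4z)y_{n+1} = (1 + 3/4z)y_n
  Hence R(z) = (1 + 3/4z)/(1 − 1/4z).

Find x<0 with |R(x)|<1.
x=-1.59: |R|=0.1377
R=−1: 1+3/4x = −1+1/4x ⇒ -1/2x=2 ⇒ x=2/(-1/2)=-4.0000
Confirm numerically:
  x=-3.742: |R|=0.93335 <1
  x=-2.888: |R|=0.67712 <1
  x=-2.025: |R|=0.34440 <1
  x=-4.569: |R|=1.13280 >1
  x=-4.064: |R|=1.01587 >1
Stable set (-4.0000, 0).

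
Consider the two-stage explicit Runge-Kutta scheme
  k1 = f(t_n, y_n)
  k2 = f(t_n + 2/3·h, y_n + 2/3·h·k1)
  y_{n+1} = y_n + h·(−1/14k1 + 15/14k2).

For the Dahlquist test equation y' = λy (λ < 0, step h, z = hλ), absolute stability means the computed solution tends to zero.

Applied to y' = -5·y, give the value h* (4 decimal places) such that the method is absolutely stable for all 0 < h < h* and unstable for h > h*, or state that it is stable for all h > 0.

On y'=λy, z=hλ:
  k1=λy_n ⇒ h·k1=z·y_n;  k2=λ(1+2/3z)y_n ⇒ h·k2=z(1+2/3z)y_n
  y_{n+1}/y_n = 1 − 1/14z + 15/14z(1+2/3z) = 1 + z + 5/7z²
  R(z) = 1 + z + 5/7z².

Solve |R(x)|<1 on ℝ⁻.
x=-1: |R|=0.7143
R=1: x+5/7x²=0 ⇒ x=−7/5=-1.4000; min R=1−1/(4·5/7)=0.6500>−1
Confirm numerically:
  x=-1.197: |R|=0.82644 <1
  x=-0.981: |R|=0.70640 <1
  x=-0.675: |R|=0.65045 <1
  x=-1.996: |R|=1.84973 >1
  x=-1.459: |R|=1.06149 >1
Stable set (-1.4000, 0).

(-1.4000,0); λ=-5 ⇒ h* = (7/5)/5 = 0.2800.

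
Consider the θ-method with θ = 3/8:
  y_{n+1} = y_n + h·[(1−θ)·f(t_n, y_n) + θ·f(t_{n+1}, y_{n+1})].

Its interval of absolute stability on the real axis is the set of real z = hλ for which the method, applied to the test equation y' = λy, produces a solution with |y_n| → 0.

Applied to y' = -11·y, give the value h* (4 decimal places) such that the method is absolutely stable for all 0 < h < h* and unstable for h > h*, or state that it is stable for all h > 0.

(-8.0000,0); λ=-11 ⇒ h* = (8)/11 = 0.7273.

Set f=λy, z=hλ:
  y_{n+1} = y_n + z·[5/8·y_n + 3/8·y_{n+1}] ⇒ (1 − 3/8z)y_{n+1} = (1 + 5/8z)y_n
  ⇒ R(z) = (1 + 5/8z)/(1 − 3/8z).

Boundary: |R(x)|=1, x<0.
x=-0.41: |R|=0.6446
R=−1: 1+5/8x = −1+3/8x ⇒ -1/4x=2 ⇒ x=2/(-1/4)=-8.0000
Confirm numerically:
  x=-5.966: |R|=0.84292 <1
  x=-5.018: |R|=0.74130 <1
  x=-4.747: |R|=0.70748 <1
  x=-8.499: |R|=1.02979 >1
  x=-8.285: |R|=1.01735 >1
Interval (-8.0000, 0).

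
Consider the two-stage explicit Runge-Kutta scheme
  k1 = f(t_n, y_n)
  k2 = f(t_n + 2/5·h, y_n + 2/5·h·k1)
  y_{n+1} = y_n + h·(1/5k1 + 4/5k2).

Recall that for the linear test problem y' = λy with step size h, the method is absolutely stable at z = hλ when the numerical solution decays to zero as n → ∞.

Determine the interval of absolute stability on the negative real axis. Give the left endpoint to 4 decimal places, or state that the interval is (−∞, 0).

z∈(-3.1250,0).

Set f=λy, z=hλ:
  k1=λy_n ⇒ h·k1=z·y_n;  k2=λ(1+2/5z)y_n ⇒ h·k2=z(1+2/5z)y_n
  y_{n+1}/y_n = 1 + 1/5z + 4/5z(1+2/5z) = 1 + z + 8/25z²
  so R(z) = 1 + z + 8/25z².

Find x<0 with |R(x)|<1.
x=-1.69: |R|=0.2240
R=1: x+8/25x²=0 ⇒ x=−25/8=-3.1250; min R=1−1/(4·8/25)=0.2188>−1
Confirm numerically:
  x=-3.059: |R|=0.93539 <1
  x=-1.745: |R|=0.22941 <1
  x=-1.450: |R|=0.22280 <1
  x=-3.657: |R|=1.62257 >1
  x=-3.588: |R|=1.53160 >1
  x=-3.431: |R|=1.33596 >1
Interval (-3.1250, 0).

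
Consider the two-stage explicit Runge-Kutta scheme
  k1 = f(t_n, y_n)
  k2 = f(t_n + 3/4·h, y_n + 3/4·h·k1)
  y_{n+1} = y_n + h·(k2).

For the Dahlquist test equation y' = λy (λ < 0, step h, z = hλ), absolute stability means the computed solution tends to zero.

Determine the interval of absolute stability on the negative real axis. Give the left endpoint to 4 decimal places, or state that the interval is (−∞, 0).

With y'=λy (z=hλ):
  k1=λy_n ⇒ h·k1=z·y_n;  k2=λ(1+3/4z)y_n ⇒ h·k2=z(1+3/4z)y_n
  y_{n+1}/y_n = 1 + z(1+3/4z) = 1 + z + 3/4z²
  Hence R(z) = 1 + z + 3/4z².

Boundary: |R(x)|=1, x<0.
x=-0.57: |R|=0.6737
R=1: x+3/4x²=0 ⇒ x=−4/3=-1.3333; min R=1−1/(4·3/4)=0.6667>−1
Confirm numerically:
  x=-1.240: |R|=0.91320 <1
  x=-1.147: |R|=0.83971 <1
  x=-1.114: |R|=0.81675 <1
  x=-1.004: |R|=0.75201 <1
  x=-1.661: |R|=1.40819 >1
  x=-1.541: |R|=1.24001 >1
Interval (-1.3333, 0).

z∈(-1.3333,0).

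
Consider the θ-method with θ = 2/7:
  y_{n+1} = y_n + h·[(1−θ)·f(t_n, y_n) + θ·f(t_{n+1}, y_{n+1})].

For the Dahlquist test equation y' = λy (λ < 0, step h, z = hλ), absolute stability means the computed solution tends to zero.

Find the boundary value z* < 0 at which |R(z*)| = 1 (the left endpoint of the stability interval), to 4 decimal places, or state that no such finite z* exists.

left endpoint -4.6667.

Set f=λy, z=hλ:
  y_{n+1} = y_n + z·[5/7·y_n + 2/7·y_{n+1}] ⇒ (1 − 2/7z)y_{n+1} = (1 + 5/7z)y_n
  Hence R(z) = (1 + 5/7z)/(1 − 2/7z).

Solve |R(x)|<1 on ℝ⁻.
x=-1.46: |R|=0.0302
R=−1: 1+5/7x = −1+2/7x ⇒ -3/7x=2 ⇒ x=2/(-3/7)=-4.6667
Confirm numerically:
  x=-3.811: |R|=0.82444 <1
  x=-3.460: |R|=0.73994 <1
  x=-2.976: |R|=0.60840 <1
  x=-5.221: |R|=1.09534 >1
  x=-5.122: |R|=1.07922 >1
  x=-5.018: |R|=1.06187 >1
Stable set (-4.6667, 0).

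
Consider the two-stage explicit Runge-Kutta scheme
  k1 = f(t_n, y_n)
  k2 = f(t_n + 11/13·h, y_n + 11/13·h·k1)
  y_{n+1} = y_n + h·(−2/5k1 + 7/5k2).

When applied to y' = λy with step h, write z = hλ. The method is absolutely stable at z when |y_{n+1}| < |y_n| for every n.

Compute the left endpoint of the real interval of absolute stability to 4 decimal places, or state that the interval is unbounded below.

Test eqn y'=λy, z=hλ:
  k1=λy_n ⇒ h·k1=z·y_n;  k2=λ(1+11/13z)y_n ⇒ h·k2=z(1+11/13z)y_n
  y_{n+1}/y_n = 1 − 2/5z + 7/5z(1+11/13z) = 1 + z + 77/65z²
  R(z) = 1 + z + 77/65z².

Boundary: |R(x)|=1, x<0.
x=-0.56: |R|=0.8115
R=1: x+77/65x²=0 ⇒ x=−65/77=-0.8442; min R=1−1/(4·77/65)=0.7890>−1
Confirm numerically:
  x=-0.671: |R|=0.86236 <1
  x=-0.466: |R|=0.79125 <1
  x=-0.453: |R|=0.79009 <1
  x=-1.188: |R|=1.48390 >1
  x=-0.922: |R|=1.08502 >1
Stable set (-0.8442, 0).

z* = -0.8442.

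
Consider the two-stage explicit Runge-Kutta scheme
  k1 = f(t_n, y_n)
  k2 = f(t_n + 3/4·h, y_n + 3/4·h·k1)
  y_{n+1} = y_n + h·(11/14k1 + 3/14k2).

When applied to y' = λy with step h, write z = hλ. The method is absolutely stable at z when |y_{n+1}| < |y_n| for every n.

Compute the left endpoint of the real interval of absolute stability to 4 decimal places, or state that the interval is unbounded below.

On y'=λy, z=hλ:
  k1=λy_n ⇒ h·k1=z·y_n;  k2=λ(1+3/4z)y_n ⇒ h·k2=z(1+3/4z)y_n
  y_{n+1}/y_n = 1 + 11/14z + 3/14z(1+3/4z) = 1 + z + 9/56z²
  Hence R(z) = 1 + z + 9/56z².

Boundary: |R(x)|=1, x<0.
x=-0.41: |R|=0.6170
R=1: x+9/56x²=0 ⇒ x=−56/9=-6.2222; min R=1−1/(4·9/56)=-0.5556>−1
Confirm numerically:
  x=-4.783: |R|=0.10632 <1
  x=-4.230: |R|=0.35436 <1
  x=-2.908: |R|=0.54893 <1
  x=-6.418: |R|=1.20194 >1
  x=-6.363: |R|=1.14396 >1
  x=-6.321: |R|=1.10035 >1
So |R|<1 on (-6.2222, 0).

z* = -6.2222.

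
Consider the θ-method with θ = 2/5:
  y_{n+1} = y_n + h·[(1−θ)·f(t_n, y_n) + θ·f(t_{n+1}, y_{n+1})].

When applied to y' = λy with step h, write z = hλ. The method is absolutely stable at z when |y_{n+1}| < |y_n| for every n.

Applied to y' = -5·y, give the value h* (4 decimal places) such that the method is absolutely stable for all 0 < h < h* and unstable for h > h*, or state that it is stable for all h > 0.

Test eqn y'=λy, z=hλ:
  y_{n+1} = y_n + z·[3/5·y_n + 2/5·y_{n+1}] ⇒ (1 − 2/5z)y_{n+1} = (1 + 3/5z)y_n
  so R(z) = (1 + 3/5z)/(1 − 2/5z).

Solve |R(x)|<1 on ℝ⁻.
x=-0.84: |R|=0.3713
R=−1: 1+3/5x = −1+2/5x ⇒ -1/5x=2 ⇒ x=2/(-1/5)=-10.0000
Confirm numerically:
  x=-9.046: |R|=0.95869 <1
  x=-5.404: |R|=0.70926 <1
  x=-4.093: |R|=0.55202 <1
  x=-10.188: |R|=1.00741 >1
  x=-10.108: |R|=1.00428 >1
So |R|<1 on (-10.0000, 0).

(-10.0000,0); λ=-5 ⇒ h* = (10)/5 = 2.0000.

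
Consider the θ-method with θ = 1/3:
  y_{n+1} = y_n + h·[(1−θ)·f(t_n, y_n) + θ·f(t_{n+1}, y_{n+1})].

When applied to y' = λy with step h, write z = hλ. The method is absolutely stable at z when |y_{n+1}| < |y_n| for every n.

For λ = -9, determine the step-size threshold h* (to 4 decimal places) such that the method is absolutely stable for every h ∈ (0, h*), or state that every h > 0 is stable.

(-6.0000,0); λ=-9 ⇒ h* = (6)/9 = 0.6667.

On y'=λy, z=hλ:
  y_{n+1} = y_n + z·[2/3·y_n + 1/3·y_{n+1}] ⇒ (1 − 1/3z)y_{n+1} = (1 + 2/3z)y_n
  so R(z) = (1 + 2/3z)/(1 − 1/3z).

Solve |R(x)|<1 on ℝ⁻.
x=-0.78: |R|=0.3810
R=−1: 1+2/3x = −1+1/3x ⇒ -1/3x=2 ⇒ x=2/(-1/3)=-6.0000
Confirm numerically:
  x=-5.445: |R|=0.93428 <1
  x=-5.150: |R|=0.89571 <1
  x=-4.560: |R|=0.80952 <1
  x=-4.098: |R|=0.73204 <1
  x=-6.301: |R|=1.03236 >1
  x=-6.242: |R|=1.02618 >1
  x=-6.220: |R|=1.02386 >1
So |R|<1 on (-6.0000, 0).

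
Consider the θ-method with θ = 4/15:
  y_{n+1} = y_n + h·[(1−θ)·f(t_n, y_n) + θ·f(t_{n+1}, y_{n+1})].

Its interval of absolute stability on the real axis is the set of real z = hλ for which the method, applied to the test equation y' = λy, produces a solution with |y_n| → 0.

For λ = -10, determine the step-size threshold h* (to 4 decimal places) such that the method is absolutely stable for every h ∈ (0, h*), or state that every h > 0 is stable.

(-4.2857,0); λ=-10 ⇒ h* = (30/7)/10 = 0.4286.

On y'=λy, z=hλ:
  y_{n+1} = y_n + z·[11/15·y_n + 4/15·y_{n+1}] ⇒ (1 − 4/15z)y_{n+1} = (1 + 11/15z)y_n
  ⇒ R(z) = (1 + 11/15z)/(1 − 4/15z).

Boundary: |R(x)|=1, x<0.
x=-1.56: |R|=0.1017
R=−1: 1+11/15x = −1+4/15x ⇒ -7/15x=2 ⇒ x=2/(-7/15)=-4.2857
Confirm numerically:
  x=-2.866: |R|=0.62447 <1
  x=-2.772: |R|=0.59384 <1
  x=-2.162: |R|=0.37136 <1
  x=-4.682: |R|=1.08225 >1
  x=-4.606: |R|=1.06708 >1
  x=-4.370: |R|=1.01817 >1
Interval (-4.2857, 0).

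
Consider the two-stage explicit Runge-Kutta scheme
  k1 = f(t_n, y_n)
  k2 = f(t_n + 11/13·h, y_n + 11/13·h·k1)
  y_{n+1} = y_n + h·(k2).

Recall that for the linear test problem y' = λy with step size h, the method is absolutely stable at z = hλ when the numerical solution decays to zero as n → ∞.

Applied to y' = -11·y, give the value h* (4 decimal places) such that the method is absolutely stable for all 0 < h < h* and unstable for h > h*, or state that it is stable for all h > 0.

(-1.1818,0); λ=-11 ⇒ h* = (13/11)/11 = 0.1074.

On y'=λy, z=hλ:
  k1=λy_n ⇒ h·k1=z·y_n;  k2=λ(1+11/13z)y_n ⇒ h·k2=z(1+11/13z)y_n
  y_{n+1}/y_n = 1 + z(1+11/13z) = 1 + z + 11/13z²
  Hence R(z) = 1 + z + 11/13z².

Solve |R(x)|<1 on ℝ⁻.
x=-1.7: |R|=1.7454
R=1: x+11/13x²=0 ⇒ x=−13/11=-1.1818; min R=1−1/(4·11/13)=0.7045>−1
Confirm numerically:
  x=-0.811: |R|=0.74553 <1
  x=-0.703: |R|=0.71518 <1
  x=-0.681: |R|=0.71141 <1
  x=-1.740: |R|=1.82182 >1
  x=-1.260: |R|=1.08335 >1
So |R|<1 on (-1.1818, 0).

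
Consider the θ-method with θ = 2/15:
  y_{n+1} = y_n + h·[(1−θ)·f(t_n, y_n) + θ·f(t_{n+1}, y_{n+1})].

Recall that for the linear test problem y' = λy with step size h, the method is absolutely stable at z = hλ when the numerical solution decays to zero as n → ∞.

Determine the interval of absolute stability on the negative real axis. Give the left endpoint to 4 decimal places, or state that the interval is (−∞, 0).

Set f=λy, z=hλ:
  y_{n+1} = y_n + z·[13/15·y_n + 2/15·y_{n+1}] ⇒ (1 − 2/15z)y_{n+1} = (1 + 13/15z)y_n
  so R(z) = (1 + 13/15z)/(1 − 2/15z).

Find x<0 with |R(x)|<1.
x=-0.7: |R|=0.3598
R=−1: 1+13/15x = −1+2/15x ⇒ -11/15x=2 ⇒ x=2/(-11/15)=-2.7273
Confirm numerically:
  x=-2.661: |R|=0.96413 <1
  x=-2.223: |R|=0.71475 <1
  x=-1.854: |R|=0.48653 <1
  x=-1.611: |R|=0.32614 <1
  x=-3.131: |R|=1.20887 >1
  x=-2.862: |R|=1.07151 >1
  x=-2.804: |R|=1.04095 >1
Interval (-2.7273, 0).

z∈(-2.7273,0).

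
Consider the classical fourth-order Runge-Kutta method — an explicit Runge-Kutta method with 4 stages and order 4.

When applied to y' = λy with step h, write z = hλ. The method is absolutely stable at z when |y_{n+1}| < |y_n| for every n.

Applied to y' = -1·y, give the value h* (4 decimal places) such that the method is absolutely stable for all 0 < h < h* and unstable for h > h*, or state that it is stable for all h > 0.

On y'=λy, z=hλ:
  order 4, 4-stage ⇒ R(z)=1+z+z^2/2+z^3/6+z^4/24
  (e.g. R(-1.14)=0.33325, |R|=0.33325)

Boundary: |R(x)|=1, x<0.
x=-1.14: |R|=0.3332
|R(-2.99)|=1.3551 |R(-2.4)|=0.5584 |R(-1.35)|=0.2896
Bisect:
  x_lo=-3.5793 |R|=3.0226  x_hi=-0.1677 |R|=0.8456
  mid=-1.87353 |R|=0.29885 →hi
  mid=-2.72642 |R|=0.91481 →hi
  mid=-3.15287 |R|=1.71116 →lo
  mid=-2.93965 |R|=1.25877 →lo
  mid=-2.83303 |R|=1.07439 →lo
  mid=-2.77973 |R|=0.99164 →hi
  mid=-2.80638 |R|=1.03226 →lo
  mid=-2.79305 |R|=1.01176 →lo
  ...
  [-2.78535,-2.78514] ⇒ x*=-2.7853
Interval (-2.7853, 0).

(-2.7853,0); λ=-1 ⇒ h* = 2.7853.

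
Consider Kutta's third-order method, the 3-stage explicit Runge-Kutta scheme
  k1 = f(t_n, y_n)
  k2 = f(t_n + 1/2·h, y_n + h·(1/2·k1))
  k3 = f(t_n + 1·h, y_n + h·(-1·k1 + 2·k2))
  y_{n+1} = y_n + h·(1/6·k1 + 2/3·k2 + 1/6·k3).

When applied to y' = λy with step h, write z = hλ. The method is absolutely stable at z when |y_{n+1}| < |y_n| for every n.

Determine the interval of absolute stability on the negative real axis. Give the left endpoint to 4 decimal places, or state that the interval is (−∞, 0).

z∈(-2.5127,0).

On y'=λy, z=hλ:
  order 3, 3-stage ⇒ R(z)=1+z+z^2/2+z^3/6
  (e.g. R(-0.51)=0.59794, |R|=0.59794)

Need |R(x)|<1, x<0.
x=-0.51: |R|=0.5979
|R(-2.82)|=1.5814 |R(-2.78)|=1.4966 |R(-2.69)|=1.3161
Bisect:
  x_lo=-3.3933 |R|=3.1482  x_hi=-0.3238 |R|=0.7229
  mid=-1.85858 |R|=0.20144 →hi
  mid=-2.62595 |R|=1.19607 →lo
  mid=-2.24227 |R|=0.60731 →hi
  mid=-2.43411 |R|=0.87530 →hi
  mid=-2.53003 |R|=1.02865 →lo
  mid=-2.48207 |R|=0.95027 →hi
  mid=-2.50605 |R|=0.98903 →hi
  ...
  [-2.51280,-2.51261] ⇒ x*=-2.5127
Stable set (-2.5127, 0).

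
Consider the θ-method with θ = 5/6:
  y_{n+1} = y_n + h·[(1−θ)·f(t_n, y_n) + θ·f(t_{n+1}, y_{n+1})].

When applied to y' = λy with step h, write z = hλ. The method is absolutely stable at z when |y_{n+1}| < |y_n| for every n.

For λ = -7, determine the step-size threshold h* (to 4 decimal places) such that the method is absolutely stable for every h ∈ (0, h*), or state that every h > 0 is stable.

(−∞, 0) — no finite endpoint. Any h>0 works for λ=-7.

With y'=λy (z=hλ):
  y_{n+1} = y_n + z·[1/6·y_n + 5/6·y_{n+1}] ⇒ (1 − 5/6z)y_{n+1} = (1 + 1/6z)y_n
  so R(z) = (1 + 1/6z)/(1 − 5/6z).

Solve |R(x)|<1 on ℝ⁻.
x=-1.75: |R|=0.2881
x=-2: |R|=0.2500
x=-10: |R|=0.0714
x=-100: |R|=0.1858
θ=5/6≥1/2 ⇒ |1+1/6x|<|1−5/6x| ∀x<0 ⇒ interval (−∞,0).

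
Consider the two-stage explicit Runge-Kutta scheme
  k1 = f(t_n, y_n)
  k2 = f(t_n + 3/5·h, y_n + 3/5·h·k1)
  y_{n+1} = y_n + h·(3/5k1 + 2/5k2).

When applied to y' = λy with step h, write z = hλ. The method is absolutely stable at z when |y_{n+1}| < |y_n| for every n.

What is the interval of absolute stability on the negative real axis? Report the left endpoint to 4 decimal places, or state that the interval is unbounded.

(-4.1667, 0).

Test eqn y'=λy, z=hλ:
  k1=λy_n ⇒ h·k1=z·y_n;  k2=λ(1+3/5z)y_n ⇒ h·k2=z(1+3/5z)y_n
  y_{n+1}/y_n = 1 + 3/5z + 2/5z(1+3/5z) = 1 + z + 6/25z²
  Hence R(z) = 1 + z + 6/25z².

Solve |R(x)|<1 on ℝ⁻.
x=-0.86: |R|=0.3175
R=1: x+6/25x²=0 ⇒ x=−25/6=-4.1667; min R=1−1/(4·6/25)=-0.0417>−1
Confirm numerically:
  x=-3.014: |R|=0.16621 <1
  x=-2.795: |R|=0.07989 <1
  x=-2.761: |R|=0.06855 <1
  x=-2.598: |R|=0.02190 <1
  x=-4.708: |R|=1.61166 >1
  x=-4.203: |R|=1.03665 >1
So |R|<1 on (-4.1667, 0).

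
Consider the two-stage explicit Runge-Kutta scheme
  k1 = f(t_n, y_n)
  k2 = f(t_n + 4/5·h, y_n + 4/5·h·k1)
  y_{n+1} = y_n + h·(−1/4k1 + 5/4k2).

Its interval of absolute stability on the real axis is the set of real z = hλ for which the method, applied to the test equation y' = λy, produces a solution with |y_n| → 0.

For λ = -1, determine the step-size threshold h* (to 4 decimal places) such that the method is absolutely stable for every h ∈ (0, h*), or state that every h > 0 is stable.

Set f=λy, z=hλ:
  k1=λy_n ⇒ h·k1=z·y_n;  k2=λ(1+4/5z)y_n ⇒ h·k2=z(1+4/5z)y_n
  y_{n+1}/y_n = 1 − 1/4z + 5/4z(1+4/5z) = 1 + z + z²
  Hence R(z) = 1 + z + z².

Boundary: |R(x)|=1, x<0.
x=-0.97: |R|=0.9709
R=1: x+1x²=0 ⇒ x=−1=-1.0000; min R=1−1/(4·1)=0.7500>−1
Confirm numerically:
  x=-0.735: |R|=0.80522 <1
  x=-0.658: |R|=0.77496 <1
  x=-0.485: |R|=0.75023 <1
  x=-0.430: |R|=0.75490 <1
  x=-1.284: |R|=1.36466 >1
  x=-1.189: |R|=1.22472 >1
  x=-1.101: |R|=1.11120 >1
So |R|<1 on (-1.0000, 0).

(-1.0000,0); λ=-1 ⇒ h* = (1)/1 = 1.0000.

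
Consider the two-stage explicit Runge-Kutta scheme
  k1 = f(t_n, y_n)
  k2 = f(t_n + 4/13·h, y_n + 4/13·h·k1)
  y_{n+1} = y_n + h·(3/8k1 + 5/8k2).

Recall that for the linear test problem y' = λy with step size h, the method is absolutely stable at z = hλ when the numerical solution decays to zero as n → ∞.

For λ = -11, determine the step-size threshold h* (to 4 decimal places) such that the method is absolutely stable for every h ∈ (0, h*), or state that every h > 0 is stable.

(-5.2000,0); λ=-11 ⇒ h* = (26/5)/11 = 0.4727.

With y'=λy (z=hλ):
  k1=λy_n ⇒ h·k1=z·y_n;  k2=λ(1+4/13z)y_n ⇒ h·k2=z(1+4/13z)y_n
  y_{n+1}/y_n = 1 + 3/8z + 5/8z(1+4/13z) = 1 + z + 5/26z²
  Hence R(z) = 1 + z + 5/26z².

Find x<0 with |R(x)|<1.
x=-1.37: |R|=0.0091
R=1: x+5/26x²=0 ⇒ x=−26/5=-5.2000; min R=1−1/(4·5/26)=-0.3000>−1
Confirm numerically:
  x=-4.928: |R|=0.74223 <1
  x=-2.695: |R|=0.29826 <1
  x=-2.333: |R|=0.28629 <1
  x=-2.283: |R|=0.28068 <1
  x=-5.585: |R|=1.41350 >1
  x=-5.511: |R|=1.32960 >1
  x=-5.464: |R|=1.27740 >1
So |R|<1 on (-5.2000, 0).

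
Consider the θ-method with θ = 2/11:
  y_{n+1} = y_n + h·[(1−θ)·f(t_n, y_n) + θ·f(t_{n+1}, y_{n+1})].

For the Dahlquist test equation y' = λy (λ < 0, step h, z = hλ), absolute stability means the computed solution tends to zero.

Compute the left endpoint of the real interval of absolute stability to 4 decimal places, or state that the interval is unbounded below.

Test eqn y'=λy, z=hλ:
  y_{n+1} = y_n + z·[9/11·y_n + 2/11·y_{n+1}] ⇒ (1 − 2/11z)y_{n+1} = (1 + 9/11z)y_n
  Hence R(z) = (1 + 9/11z)/(1 − 2/11z).

Solve |R(x)|<1 on ℝ⁻.
x=-0.47: |R|=0.5670
R=−1: 1+9/11x = −1+2/11x ⇒ -7/11x=2 ⇒ x=2/(-7/11)=-3.1429
Confirm numerically:
  x=-1.889: |R|=0.40608 <1
  x=-1.871: |R|=0.39608 <1
  x=-1.786: |R|=0.34820 <1
  x=-3.629: |R|=1.18638 >1
  x=-3.321: |R|=1.07068 >1
Interval (-3.1429, 0).

left endpoint -3.1429.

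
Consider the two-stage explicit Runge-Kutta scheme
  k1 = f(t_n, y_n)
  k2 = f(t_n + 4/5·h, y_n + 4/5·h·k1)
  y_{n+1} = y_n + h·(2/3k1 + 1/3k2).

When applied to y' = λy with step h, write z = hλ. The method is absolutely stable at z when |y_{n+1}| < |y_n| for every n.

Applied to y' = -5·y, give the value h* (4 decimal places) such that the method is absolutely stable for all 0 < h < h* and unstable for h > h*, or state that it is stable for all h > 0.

(-3.7500,0); λ=-5 ⇒ h* = (15/4)/5 = 0.7500.

Test eqn y'=λy, z=hλ:
  k1=λy_n ⇒ h·k1=z·y_n;  k2=λ(1+4/5z)y_n ⇒ h·k2=z(1+4/5z)y_n
  y_{n+1}/y_n = 1 + 2/3z + 1/3z(1+4/5z) = 1 + z + 4/15z²
  Hence R(z) = 1 + z + 4/15z².

Need |R(x)|<1, x<0.
x=-1.71: |R|=0.0698
R=1: x+4/15x²=0 ⇒ x=−15/4=-3.7500; min R=1−1/(4·4/15)=0.0625>−1
Confirm numerically:
  x=-3.389: |R|=0.67375 <1
  x=-3.176: |R|=0.51386 <1
  x=-2.259: |R|=0.10182 <1
  x=-2.204: |R|=0.09136 <1
  x=-3.918: |R|=1.17553 >1
  x=-3.915: |R|=1.17226 >1
  x=-3.801: |R|=1.05169 >1
Stable set (-3.7500, 0).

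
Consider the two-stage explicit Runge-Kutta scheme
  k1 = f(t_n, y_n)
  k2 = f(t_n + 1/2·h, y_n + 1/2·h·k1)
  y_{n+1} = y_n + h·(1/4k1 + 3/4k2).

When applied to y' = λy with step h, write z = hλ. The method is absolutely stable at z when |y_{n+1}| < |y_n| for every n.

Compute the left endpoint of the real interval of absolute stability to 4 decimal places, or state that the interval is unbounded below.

With y'=λy (z=hλ):
  k1=λy_n ⇒ h·k1=z·y_n;  k2=λ(1+1/2z)y_n ⇒ h·k2=z(1+1/2z)y_n
  y_{n+1}/y_n = 1 + 1/4z + 3/4z(1+1/2z) = 1 + z + 3/8z²
  ⇒ R(z) = 1 + z + 3/8z².

Boundary: |R(x)|=1, x<0.
x=-0.56: |R|=0.5576
R=1: x+3/8x²=0 ⇒ x=−8/3=-2.6667; min R=1−1/(4·3/8)=0.3333>−1
Confirm numerically:
  x=-1.705: |R|=0.38513 <1
  x=-1.499: |R|=0.34363 <1
  x=-1.359: |R|=0.33358 <1
  x=-3.132: |R|=1.54653 >1
  x=-2.975: |R|=1.34398 >1
  x=-2.886: |R|=1.23737 >1
Interval (-2.6667, 0).

left endpoint -2.6667.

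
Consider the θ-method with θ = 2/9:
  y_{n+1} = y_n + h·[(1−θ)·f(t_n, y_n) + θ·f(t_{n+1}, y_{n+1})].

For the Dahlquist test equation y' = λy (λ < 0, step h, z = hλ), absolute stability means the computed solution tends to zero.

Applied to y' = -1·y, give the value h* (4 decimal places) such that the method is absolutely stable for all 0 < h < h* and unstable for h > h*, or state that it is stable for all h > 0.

(-3.6000,0); λ=-1 ⇒ h* = (18/5)/1 = 3.6000.

With y'=λy (z=hλ):
  y_{n+1} = y_n + z·[7/9·y_n + 2/9·y_{n+1}] ⇒ (1 − 2/9z)y_{n+1} = (1 + 7/9z)y_n
  so R(z) = (1 + 7/9z)/(1 − 2/9z).

Boundary: |R(x)|=1, x<0.
x=-1.08: |R|=0.1290
R=−1: 1+7/9x = −1+2/9x ⇒ -5/9x=2 ⇒ x=2/(-5/9)=-3.6000
Confirm numerically:
  x=-2.717: |R|=0.69412 <1
  x=-2.618: |R|=0.65510 <1
  x=-2.230: |R|=0.49108 <1
  x=-1.793: |R|=0.28214 <1
  x=-4.063: |R|=1.13517 >1
  x=-3.825: |R|=1.06757 >1
Interval (-3.6000, 0).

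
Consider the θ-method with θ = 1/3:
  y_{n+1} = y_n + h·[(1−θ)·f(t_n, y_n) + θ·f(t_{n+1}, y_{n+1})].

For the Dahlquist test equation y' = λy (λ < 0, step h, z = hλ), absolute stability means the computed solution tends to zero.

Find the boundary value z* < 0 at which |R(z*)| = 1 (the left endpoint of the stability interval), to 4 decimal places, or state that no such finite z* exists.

Test eqn y'=λy, z=hλ:
  y_{n+1} = y_n + z·[2/3·y_n + 1/3·y_{n+1}] ⇒ (1 − 1/3z)y_{n+1} = (1 + 2/3z)y_n
  ⇒ R(z) = (1 + 2/3z)/(1 − 1/3z).

Find x<0 with |R(x)|<1.
x=-1.04: |R|=0.2277
R=−1: 1+2/3x = −1+1/3x ⇒ -1/3x=2 ⇒ x=2/(-1/3)=-6.0000
Confirm numerically:
  x=-5.271: |R|=0.91186 <1
  x=-4.492: |R|=0.79872 <1
  x=-4.010: |R|=0.71612 <1
  x=-6.502: |R|=1.05283 >1
  x=-6.394: |R|=1.04194 >1
Interval (-6.0000, 0).

left endpoint -6.0000.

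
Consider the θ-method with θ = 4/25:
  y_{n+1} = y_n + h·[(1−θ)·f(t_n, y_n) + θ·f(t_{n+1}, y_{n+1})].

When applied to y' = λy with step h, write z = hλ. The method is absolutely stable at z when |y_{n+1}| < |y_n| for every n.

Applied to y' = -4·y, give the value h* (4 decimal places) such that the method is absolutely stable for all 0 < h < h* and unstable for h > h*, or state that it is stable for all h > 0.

Test eqn y'=λy, z=hλ:
  y_{n+1} = y_n + z·[21/25·y_n + 4/25·y_{n+1}] ⇒ (1 − 4/25z)y_{n+1} = (1 + 21/25z)y_n
  Hence R(z) = (1 + 21/25z)/(1 − 4/25z).

Need |R(x)|<1, x<0.
x=-1.13: |R|=0.0430
R=−1: 1+21/25x = −1+4/25x ⇒ -17/25x=2 ⇒ x=2/(-17/25)=-2.9412
Confirm numerically:
  x=-2.450: |R|=0.76006 <1
  x=-2.100: |R|=0.57186 <1
  x=-1.881: |R|=0.44586 <1
  x=-3.520: |R|=1.25179 >1
  x=-3.503: |R|=1.24482 >1
  x=-3.129: |R|=1.08511 >1
Interval (-2.9412, 0).

(-2.9412,0); λ=-4 ⇒ h* = (50/17)/4 = 0.7353.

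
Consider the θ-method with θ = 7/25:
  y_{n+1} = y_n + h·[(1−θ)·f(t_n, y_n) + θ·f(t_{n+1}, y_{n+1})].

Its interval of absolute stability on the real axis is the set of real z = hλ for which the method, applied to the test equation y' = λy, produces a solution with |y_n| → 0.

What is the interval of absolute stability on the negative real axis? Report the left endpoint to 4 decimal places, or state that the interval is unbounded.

z∈(-4.5455,0).

With y'=λy (z=hλ):
  y_{n+1} = y_n + z·[18/25·y_n + 7/25·y_{n+1}] ⇒ (1 − 7/25z)y_{n+1} = (1 + 18/25z)y_n
  Hence R(z) = (1 + 18/25z)/(1 − 7/25z).

Boundary: |R(x)|=1, x<0.
x=-1.54: |R|=0.0760
R=−1: 1+18/25x = −1+7/25x ⇒ -11/25x=2 ⇒ x=2/(-11/25)=-4.5455
Confirm numerically:
  x=-4.312: |R|=0.95346 <1
  x=-4.232: |R|=0.93688 <1
  x=-3.925: |R|=0.86994 <1
  x=-4.741: |R|=1.03697 >1
  x=-4.738: |R|=1.03641 >1
Interval (-4.5455, 0).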